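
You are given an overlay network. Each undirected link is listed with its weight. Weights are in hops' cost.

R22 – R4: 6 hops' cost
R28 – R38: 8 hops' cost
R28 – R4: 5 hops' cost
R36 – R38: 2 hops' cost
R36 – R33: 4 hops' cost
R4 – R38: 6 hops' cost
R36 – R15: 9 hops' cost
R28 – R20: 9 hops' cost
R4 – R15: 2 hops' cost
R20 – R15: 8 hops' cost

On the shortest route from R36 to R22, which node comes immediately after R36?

Candidate routes:
R36 → R38 → R4 → R22: 2+6+6 = 14
R36 → R38 → R28 → R4 → R22: 2+8+5+6 = 21
R36 → R15 → R4 → R22: 9+2+6 = 17
Cheapest is R36 → R38 → R4 → R22 at 14 hops' cost.
So from R36 the first move is to R38.

R38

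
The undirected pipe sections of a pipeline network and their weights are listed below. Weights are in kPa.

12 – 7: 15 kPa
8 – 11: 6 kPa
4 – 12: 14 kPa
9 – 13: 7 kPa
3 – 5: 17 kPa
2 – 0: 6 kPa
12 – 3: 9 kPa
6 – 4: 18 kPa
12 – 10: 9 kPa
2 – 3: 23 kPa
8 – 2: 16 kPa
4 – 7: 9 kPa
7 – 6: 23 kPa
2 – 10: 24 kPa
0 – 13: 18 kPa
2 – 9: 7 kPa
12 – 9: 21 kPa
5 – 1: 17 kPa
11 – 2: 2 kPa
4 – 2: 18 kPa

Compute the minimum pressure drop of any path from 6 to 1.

75 kPa

Shortest distances from 6:
6: 0
4: 18  (via 6)
7: 23  (via 6)
12: 32  (via 4)
2: 36  (via 4)
11: 38  (via 2)
3: 41  (via 12)
10: 41  (via 12)
0: 42  (via 2)
9: 43  (via 2)
8: 44  (via 11)
13: 50  (via 9)
5: 58  (via 3)
1: 75  (via 5)
Shortest route: 6 → 4 → 12 → 3 → 5 → 1 = 75 kPa.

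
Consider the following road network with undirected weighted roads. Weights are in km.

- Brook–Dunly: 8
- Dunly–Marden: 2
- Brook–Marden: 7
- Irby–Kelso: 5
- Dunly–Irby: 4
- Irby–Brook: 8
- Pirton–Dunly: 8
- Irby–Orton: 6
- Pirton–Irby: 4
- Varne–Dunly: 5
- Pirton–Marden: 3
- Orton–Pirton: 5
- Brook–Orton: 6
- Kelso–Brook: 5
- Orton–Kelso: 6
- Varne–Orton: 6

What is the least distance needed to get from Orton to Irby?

Enumerating some paths:
Orton - Irby: 6 = 6
Orton - Pirton - Irby: 5+4 = 9
Orton - Kelso - Irby: 6+5 = 11
Cheapest is Orton - Irby at 6 km.

6 km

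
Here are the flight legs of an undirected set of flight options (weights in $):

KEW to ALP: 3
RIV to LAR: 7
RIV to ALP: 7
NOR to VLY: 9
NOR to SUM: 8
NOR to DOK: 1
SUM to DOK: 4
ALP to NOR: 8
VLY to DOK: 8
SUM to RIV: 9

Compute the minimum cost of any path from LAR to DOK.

$20

Running Dijkstra from LAR:
LAR: 0
RIV: 7  (via LAR)
ALP: 14  (via RIV)
SUM: 16  (via RIV)
KEW: 17  (via ALP)
DOK: 20  (via SUM)
Shortest route: LAR → RIV → SUM → DOK = $20.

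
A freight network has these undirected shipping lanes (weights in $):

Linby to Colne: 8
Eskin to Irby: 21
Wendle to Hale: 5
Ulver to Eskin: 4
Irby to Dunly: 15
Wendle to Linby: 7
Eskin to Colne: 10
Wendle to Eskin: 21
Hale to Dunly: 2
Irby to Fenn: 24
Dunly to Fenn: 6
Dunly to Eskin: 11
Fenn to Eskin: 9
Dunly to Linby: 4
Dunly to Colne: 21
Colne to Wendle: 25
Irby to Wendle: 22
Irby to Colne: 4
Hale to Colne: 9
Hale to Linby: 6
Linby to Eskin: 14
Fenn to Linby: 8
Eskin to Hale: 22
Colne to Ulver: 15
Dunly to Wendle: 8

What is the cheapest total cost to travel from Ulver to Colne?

$14

Settle nodes by increasing distance from Ulver:
Ulver: 0
Eskin: 4  (via Ulver)
Fenn: 13  (via Eskin)
Colne: 14  (via Eskin)
Shortest route: Ulver → Eskin → Colne = $14.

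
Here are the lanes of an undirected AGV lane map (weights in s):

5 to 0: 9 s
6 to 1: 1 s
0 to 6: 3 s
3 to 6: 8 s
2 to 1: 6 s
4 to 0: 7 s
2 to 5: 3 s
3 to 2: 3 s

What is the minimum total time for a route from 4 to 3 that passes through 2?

Best 4 to 2: 4 → 0 → 6 → 1 → 2 costing 17
Best 2 to 3: 2 → 3 costing 3
Total via 2: 17 + 3 = 20 s.

20 s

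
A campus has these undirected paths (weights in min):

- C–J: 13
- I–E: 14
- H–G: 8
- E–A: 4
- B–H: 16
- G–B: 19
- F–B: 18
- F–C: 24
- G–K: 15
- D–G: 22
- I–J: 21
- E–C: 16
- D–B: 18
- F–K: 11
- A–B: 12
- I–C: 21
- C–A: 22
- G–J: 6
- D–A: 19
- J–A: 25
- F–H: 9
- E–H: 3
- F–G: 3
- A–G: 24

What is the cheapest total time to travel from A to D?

19 min

Shortest distances from A:
A: 0
E: 4  (via A)
H: 7  (via E)
B: 12  (via A)
G: 15  (via H)
F: 16  (via H)
I: 18  (via E)
D: 19  (via A)
Shortest route: A–D = 19 min.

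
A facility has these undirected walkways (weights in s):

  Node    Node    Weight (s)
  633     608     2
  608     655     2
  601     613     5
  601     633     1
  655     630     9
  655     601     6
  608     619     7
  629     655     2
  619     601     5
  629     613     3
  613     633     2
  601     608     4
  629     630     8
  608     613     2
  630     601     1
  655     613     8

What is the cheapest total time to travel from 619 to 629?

11 s

Running Dijkstra from 619:
619: 0
601: 5  (via 619)
633: 6  (via 601)
630: 6  (via 601)
608: 7  (via 619)
613: 8  (via 633)
655: 9  (via 608)
629: 11  (via 613)
Shortest route: 619 → 601 → 633 → 613 → 629 = 11 s.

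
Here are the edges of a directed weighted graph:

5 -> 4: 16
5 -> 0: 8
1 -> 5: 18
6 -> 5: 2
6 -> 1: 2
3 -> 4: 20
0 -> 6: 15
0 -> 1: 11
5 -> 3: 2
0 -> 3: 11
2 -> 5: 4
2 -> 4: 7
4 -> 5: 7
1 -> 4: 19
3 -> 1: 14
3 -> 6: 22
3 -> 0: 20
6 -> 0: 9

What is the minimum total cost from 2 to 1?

Running Dijkstra from 2:
2: 0
5: 4  (via 2)
3: 6  (via 5)
4: 7  (via 2)
0: 12  (via 5)
1: 20  (via 3)
Shortest route: 2 → 5 → 3 → 1 = 20.

20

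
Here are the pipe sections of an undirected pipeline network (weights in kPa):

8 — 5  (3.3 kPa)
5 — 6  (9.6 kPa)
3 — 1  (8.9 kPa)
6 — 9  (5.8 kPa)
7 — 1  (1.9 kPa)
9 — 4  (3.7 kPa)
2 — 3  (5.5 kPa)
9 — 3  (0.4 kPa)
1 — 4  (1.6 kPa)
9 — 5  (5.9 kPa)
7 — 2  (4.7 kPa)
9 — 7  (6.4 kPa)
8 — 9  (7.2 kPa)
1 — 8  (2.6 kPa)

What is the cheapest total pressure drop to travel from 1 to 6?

Running Dijkstra from 1:
1: 0
4: 1.6  (via 1)
7: 1.9  (via 1)
8: 2.6  (via 1)
9: 5.3  (via 4)
3: 5.7  (via 9)
5: 5.9  (via 8)
2: 6.6  (via 7)
6: 11.1  (via 9)
Shortest route: 1–4–9–6 = 11.1 kPa.

11.1 kPa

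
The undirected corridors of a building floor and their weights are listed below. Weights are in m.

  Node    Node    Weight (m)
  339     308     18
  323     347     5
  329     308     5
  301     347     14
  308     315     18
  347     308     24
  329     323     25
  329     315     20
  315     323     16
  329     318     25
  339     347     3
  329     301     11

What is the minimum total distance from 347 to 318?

50 m

Shortest distances from 347:
347: 0
339: 3  (via 347)
323: 5  (via 347)
301: 14  (via 347)
308: 21  (via 339)
315: 21  (via 323)
329: 25  (via 301)
318: 50  (via 329)
Shortest route: 347–301–329–318 = 50 m.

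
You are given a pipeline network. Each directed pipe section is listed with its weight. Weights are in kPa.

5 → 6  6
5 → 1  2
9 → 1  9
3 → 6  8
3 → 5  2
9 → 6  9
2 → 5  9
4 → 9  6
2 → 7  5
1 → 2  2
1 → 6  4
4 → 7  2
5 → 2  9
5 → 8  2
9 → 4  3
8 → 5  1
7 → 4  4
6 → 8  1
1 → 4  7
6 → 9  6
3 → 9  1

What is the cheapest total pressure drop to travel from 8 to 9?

13 kPa

Running Dijkstra from 8:
8: 0
5: 1  (via 8)
1: 3  (via 5)
2: 5  (via 1)
6: 7  (via 5)
4: 10  (via 1)
7: 10  (via 2)
9: 13  (via 6)
Shortest route: 8–5–6–9 = 13 kPa.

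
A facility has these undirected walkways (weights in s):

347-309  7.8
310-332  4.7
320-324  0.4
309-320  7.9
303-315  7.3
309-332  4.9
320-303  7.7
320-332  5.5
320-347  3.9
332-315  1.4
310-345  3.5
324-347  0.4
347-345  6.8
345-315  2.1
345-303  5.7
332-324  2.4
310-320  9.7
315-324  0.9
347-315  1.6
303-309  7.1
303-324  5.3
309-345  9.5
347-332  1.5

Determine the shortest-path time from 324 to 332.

1.9 s

Shortest distances from 324:
324: 0
347: 0.4  (via 324)
320: 0.4  (via 324)
315: 0.9  (via 324)
332: 1.9  (via 347)
Shortest route: 324 → 347 → 332 = 1.9 s.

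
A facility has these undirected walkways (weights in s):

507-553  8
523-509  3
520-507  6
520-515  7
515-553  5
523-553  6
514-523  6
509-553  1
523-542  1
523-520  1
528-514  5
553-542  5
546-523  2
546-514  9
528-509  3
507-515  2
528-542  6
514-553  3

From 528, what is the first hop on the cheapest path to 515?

509

Candidate routes:
528 - 514 - 553 - 515: 5+3+5 = 13
528 - 509 - 553 - 515: 3+1+5 = 9
The minimum is 9 s via 528 - 509 - 553 - 515.
So from 528 the first move is to 509.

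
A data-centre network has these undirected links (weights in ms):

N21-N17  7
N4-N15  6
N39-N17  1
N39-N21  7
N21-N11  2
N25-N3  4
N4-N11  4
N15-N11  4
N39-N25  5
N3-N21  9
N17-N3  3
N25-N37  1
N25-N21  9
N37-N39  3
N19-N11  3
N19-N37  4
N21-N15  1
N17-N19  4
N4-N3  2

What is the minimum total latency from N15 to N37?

10 ms

Candidate routes:
N15 - N21 - N11 - N19 - N37: 1+2+3+4 = 10
N15 - N21 - N39 - N37: 1+7+3 = 11
N15 - N21 - N25 - N37: 1+9+1 = 11
The minimum is 10 ms via N15 - N21 - N11 - N19 - N37.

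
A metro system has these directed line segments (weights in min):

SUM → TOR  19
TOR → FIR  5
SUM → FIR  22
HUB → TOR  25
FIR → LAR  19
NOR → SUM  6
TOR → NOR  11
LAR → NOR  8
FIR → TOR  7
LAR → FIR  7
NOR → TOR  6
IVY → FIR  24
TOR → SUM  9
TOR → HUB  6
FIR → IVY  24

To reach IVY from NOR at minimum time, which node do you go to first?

TOR

Enumerating some paths:
NOR → TOR → FIR → IVY: 6+5+24 = 35
NOR → SUM → FIR → IVY: 6+22+24 = 52
The minimum is 35 min via NOR → TOR → FIR → IVY.
So from NOR the first move is to TOR.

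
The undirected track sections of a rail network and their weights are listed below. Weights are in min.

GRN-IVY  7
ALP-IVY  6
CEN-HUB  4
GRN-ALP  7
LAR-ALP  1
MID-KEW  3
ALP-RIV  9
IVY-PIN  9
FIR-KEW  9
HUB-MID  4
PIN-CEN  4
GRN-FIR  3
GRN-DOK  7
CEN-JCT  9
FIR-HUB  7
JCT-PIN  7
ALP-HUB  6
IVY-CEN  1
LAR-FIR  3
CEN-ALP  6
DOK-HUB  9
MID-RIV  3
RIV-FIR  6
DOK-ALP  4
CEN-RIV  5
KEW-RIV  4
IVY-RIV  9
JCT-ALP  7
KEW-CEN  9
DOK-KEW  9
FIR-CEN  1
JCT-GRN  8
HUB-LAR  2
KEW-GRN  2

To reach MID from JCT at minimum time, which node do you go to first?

GRN

Compare a few routes:
JCT → ALP → LAR → HUB → MID: 7+1+2+4 = 14
JCT → GRN → KEW → MID: 8+2+3 = 13
JCT → GRN → KEW → RIV → MID: 8+2+4+3 = 17
JCT → ALP → HUB → MID: 7+6+4 = 17
The minimum is 13 min via JCT → GRN → KEW → MID.
So from JCT the first move is to GRN.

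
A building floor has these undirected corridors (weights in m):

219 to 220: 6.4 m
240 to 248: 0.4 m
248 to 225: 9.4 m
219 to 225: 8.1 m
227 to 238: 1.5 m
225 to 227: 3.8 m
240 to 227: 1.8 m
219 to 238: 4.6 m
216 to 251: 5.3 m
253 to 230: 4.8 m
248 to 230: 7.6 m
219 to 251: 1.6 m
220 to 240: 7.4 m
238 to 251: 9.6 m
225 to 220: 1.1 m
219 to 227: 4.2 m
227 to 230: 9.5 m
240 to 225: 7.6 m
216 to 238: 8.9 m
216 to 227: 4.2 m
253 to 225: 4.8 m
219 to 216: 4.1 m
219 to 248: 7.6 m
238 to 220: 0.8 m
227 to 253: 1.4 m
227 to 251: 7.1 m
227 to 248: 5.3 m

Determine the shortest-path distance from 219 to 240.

6 m

Enumerating some paths:
219 → 238 → 227 → 240: 4.6+1.5+1.8 = 7.9
219 → 227 → 240: 4.2+1.8 = 6
Cheapest is 219 → 227 → 240 at 6 m.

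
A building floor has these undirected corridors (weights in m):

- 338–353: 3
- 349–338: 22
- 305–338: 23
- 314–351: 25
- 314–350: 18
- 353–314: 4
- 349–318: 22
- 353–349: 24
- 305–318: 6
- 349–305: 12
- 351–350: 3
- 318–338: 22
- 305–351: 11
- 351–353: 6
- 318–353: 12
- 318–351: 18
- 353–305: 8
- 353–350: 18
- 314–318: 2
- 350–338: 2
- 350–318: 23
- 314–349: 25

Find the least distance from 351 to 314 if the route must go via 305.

19 m

Shortest 351→305: 351 → 305 = 11
Shortest 305→314: 305 → 318 → 314 = 8
Total via 305: 11 + 8 = 19 m.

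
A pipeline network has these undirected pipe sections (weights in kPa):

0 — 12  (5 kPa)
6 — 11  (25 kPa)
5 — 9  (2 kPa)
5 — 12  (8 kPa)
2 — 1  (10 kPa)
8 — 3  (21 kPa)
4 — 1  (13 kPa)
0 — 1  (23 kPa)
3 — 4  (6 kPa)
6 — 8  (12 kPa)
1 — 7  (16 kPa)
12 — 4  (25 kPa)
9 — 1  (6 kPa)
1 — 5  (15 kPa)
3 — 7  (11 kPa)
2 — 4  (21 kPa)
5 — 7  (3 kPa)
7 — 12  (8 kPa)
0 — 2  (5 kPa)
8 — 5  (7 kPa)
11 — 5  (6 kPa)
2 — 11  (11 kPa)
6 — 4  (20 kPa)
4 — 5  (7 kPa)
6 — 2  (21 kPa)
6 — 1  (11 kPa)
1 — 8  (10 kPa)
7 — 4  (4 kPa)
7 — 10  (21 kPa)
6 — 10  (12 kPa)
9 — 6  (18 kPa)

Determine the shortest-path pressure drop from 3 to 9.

Compare a few routes:
3 → 7 → 4 → 5 → 9: 11+4+7+2 = 24
3 → 4 → 5 → 9: 6+7+2 = 15
3 → 7 → 5 → 9: 11+3+2 = 16
Cheapest is 3 → 4 → 5 → 9 at 15 kPa.

15 kPa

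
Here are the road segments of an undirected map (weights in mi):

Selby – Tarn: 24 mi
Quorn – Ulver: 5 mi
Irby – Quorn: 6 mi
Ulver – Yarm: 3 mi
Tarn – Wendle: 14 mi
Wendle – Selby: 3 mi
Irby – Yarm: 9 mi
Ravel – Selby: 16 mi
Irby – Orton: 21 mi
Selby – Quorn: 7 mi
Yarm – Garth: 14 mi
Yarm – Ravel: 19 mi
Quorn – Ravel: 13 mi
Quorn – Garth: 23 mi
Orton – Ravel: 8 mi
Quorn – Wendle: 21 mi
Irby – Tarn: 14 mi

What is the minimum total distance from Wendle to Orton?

27 mi

Enumerating some paths:
Wendle–Selby–Quorn–Ravel–Orton: 3+7+13+8 = 31
Wendle–Selby–Ravel–Orton: 3+16+8 = 27
Cheapest is Wendle–Selby–Ravel–Orton at 27 mi.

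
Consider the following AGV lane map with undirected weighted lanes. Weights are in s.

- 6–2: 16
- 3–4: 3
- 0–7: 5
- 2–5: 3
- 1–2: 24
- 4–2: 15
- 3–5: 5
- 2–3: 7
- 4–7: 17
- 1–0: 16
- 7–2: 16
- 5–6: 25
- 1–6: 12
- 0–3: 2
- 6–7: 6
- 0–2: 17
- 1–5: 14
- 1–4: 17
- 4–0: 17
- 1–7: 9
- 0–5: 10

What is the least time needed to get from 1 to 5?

Shortest distances from 1:
1: 0
7: 9  (via 1)
6: 12  (via 1)
0: 14  (via 7)
5: 14  (via 1)
Shortest route: 1 → 5 = 14 s.

14 s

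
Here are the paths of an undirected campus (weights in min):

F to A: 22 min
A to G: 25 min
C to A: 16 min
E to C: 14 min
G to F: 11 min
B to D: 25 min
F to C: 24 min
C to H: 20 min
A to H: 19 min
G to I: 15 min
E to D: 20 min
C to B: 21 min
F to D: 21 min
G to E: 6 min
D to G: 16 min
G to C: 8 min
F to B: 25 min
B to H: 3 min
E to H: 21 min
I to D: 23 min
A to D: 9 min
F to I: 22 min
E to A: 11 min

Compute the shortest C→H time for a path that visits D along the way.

Shortest C→D: C–G–D = 24
Shortest D→H: D–A–H = 28
Total via D: 24 + 28 = 52 min.

52 min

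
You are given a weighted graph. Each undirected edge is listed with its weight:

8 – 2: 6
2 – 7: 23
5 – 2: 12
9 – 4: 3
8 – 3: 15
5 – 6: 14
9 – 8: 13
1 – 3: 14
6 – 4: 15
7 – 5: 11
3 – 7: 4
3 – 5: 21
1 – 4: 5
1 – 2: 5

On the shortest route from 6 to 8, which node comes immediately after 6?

Compare a few routes:
6 - 4 - 9 - 8: 15+3+13 = 31
6 - 5 - 2 - 8: 14+12+6 = 32
Cheapest is 6 - 4 - 9 - 8 at 31.
So from 6 the first move is to 4.

4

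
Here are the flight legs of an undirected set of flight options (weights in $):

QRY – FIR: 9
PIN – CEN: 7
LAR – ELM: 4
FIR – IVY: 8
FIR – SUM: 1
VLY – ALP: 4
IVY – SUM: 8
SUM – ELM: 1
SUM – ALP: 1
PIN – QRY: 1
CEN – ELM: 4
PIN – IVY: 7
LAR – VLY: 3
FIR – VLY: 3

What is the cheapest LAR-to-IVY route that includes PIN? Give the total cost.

$22

Best LAR to PIN: LAR → ELM → CEN → PIN costing 15
Shortest PIN→IVY: PIN → IVY = 7
Total via PIN: 15 + 7 = $22.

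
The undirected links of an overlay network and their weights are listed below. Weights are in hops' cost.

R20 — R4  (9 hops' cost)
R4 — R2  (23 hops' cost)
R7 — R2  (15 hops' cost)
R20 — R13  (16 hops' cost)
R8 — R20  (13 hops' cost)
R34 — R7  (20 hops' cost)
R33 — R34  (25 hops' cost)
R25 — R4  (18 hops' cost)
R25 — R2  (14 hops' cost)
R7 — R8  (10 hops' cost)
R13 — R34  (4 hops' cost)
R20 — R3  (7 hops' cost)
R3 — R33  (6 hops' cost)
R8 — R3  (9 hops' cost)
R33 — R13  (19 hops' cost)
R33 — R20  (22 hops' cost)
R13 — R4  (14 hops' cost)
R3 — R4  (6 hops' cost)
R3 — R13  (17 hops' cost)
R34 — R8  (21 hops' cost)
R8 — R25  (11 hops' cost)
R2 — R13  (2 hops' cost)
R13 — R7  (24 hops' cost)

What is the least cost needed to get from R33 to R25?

26 hops' cost

Compare a few routes:
R33 → R3 → R4 → R25: 6+6+18 = 30
R33 → R3 → R8 → R25: 6+9+11 = 26
R33 → R13 → R2 → R25: 19+2+14 = 35
Cheapest is R33 → R3 → R8 → R25 at 26 hops' cost.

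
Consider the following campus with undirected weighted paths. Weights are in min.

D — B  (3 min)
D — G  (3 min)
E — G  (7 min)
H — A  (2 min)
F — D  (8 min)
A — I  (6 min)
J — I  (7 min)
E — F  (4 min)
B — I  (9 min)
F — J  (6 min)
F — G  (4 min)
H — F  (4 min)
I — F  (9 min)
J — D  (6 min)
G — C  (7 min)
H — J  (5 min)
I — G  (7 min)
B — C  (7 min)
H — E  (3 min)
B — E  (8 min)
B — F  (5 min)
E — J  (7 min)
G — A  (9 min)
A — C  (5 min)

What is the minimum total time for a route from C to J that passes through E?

Shortest C→E: C–A–H–E = 10
Shortest E→J: E–J = 7
Total via E: 10 + 7 = 17 min.

17 min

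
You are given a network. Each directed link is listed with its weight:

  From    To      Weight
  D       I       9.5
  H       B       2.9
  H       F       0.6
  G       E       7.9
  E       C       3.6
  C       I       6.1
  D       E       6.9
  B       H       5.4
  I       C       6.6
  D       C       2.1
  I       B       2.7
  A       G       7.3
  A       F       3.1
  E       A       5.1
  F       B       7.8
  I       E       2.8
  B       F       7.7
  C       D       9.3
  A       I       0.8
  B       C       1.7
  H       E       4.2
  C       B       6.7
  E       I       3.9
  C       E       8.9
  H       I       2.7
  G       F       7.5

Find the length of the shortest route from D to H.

Compare a few routes:
D–C–B–H: 2.1+6.7+5.4 = 14.2
D–C–I–B–H: 2.1+6.1+2.7+5.4 = 16.3
Cheapest is D–C–B–H at 14.2.

14.2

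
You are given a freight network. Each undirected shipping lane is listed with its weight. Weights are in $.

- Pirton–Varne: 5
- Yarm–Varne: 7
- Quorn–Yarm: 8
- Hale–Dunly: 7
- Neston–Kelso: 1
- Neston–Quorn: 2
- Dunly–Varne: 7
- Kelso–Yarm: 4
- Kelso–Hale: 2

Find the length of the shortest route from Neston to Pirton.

$17

Running Dijkstra from Neston:
Neston: 0
Kelso: 1  (via Neston)
Quorn: 2  (via Neston)
Hale: 3  (via Kelso)
Yarm: 5  (via Kelso)
Dunly: 10  (via Hale)
Varne: 12  (via Yarm)
Pirton: 17  (via Varne)
Shortest route: Neston → Kelso → Yarm → Varne → Pirton = $17.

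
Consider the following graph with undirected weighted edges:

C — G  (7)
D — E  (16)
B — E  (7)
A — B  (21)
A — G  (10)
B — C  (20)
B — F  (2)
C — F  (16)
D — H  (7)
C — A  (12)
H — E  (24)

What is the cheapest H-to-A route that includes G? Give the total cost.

65

Best H to G: H → D → E → B → F → C → G costing 55
Shortest G→A: G → A = 10
Total via G: 55 + 10 = 65.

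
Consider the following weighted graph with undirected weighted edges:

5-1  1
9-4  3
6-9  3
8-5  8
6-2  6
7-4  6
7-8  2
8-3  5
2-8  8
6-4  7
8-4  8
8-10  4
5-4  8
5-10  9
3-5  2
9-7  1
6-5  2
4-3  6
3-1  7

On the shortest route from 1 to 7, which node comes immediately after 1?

Compare a few routes:
1 - 5 - 6 - 9 - 7: 1+2+3+1 = 7
1 - 5 - 3 - 8 - 7: 1+2+5+2 = 10
The minimum is 7 via 1 - 5 - 6 - 9 - 7.
So from 1 the first move is to 5.

5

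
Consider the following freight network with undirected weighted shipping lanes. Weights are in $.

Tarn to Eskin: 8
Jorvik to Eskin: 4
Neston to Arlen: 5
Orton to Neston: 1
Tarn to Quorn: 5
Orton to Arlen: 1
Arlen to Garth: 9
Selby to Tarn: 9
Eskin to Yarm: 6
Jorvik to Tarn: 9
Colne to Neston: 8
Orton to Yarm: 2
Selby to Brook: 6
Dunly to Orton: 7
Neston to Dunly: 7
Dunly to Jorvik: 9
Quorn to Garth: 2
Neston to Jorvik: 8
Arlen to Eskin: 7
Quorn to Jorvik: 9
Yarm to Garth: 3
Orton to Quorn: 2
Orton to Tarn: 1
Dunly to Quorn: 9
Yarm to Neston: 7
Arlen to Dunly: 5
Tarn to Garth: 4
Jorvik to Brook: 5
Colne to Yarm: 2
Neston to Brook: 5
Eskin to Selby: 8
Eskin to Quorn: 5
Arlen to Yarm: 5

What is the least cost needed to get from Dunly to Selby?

$16

Settle nodes by increasing distance from Dunly:
Dunly: 0
Arlen: 5  (via Dunly)
Orton: 6  (via Arlen)
Neston: 7  (via Dunly)
Tarn: 7  (via Orton)
Quorn: 8  (via Orton)
Yarm: 8  (via Orton)
Jorvik: 9  (via Dunly)
Colne: 10  (via Yarm)
Garth: 10  (via Quorn)
Eskin: 12  (via Arlen)
Brook: 12  (via Neston)
Selby: 16  (via Tarn)
Shortest route: Dunly–Arlen–Orton–Tarn–Selby = $16.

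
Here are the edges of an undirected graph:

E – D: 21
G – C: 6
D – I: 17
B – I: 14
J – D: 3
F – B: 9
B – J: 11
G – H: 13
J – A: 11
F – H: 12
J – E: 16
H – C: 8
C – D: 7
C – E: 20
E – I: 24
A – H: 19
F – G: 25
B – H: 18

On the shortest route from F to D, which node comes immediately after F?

Compare a few routes:
F–B–J–D: 9+11+3 = 23
F–H–C–D: 12+8+7 = 27
F–H–G–C–D: 12+13+6+7 = 38
F–G–C–D: 25+6+7 = 38
The minimum is 23 via F–B–J–D.
So from F the first move is to B.

B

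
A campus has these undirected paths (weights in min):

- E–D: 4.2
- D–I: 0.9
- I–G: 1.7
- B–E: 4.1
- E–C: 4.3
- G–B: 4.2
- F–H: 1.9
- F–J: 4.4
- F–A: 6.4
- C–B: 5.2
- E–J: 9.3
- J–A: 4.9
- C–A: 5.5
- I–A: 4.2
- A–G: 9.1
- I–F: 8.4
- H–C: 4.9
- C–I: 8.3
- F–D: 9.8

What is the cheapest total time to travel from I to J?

Candidate routes:
I - F - J: 8.4+4.4 = 12.8
I - D - E - J: 0.9+4.2+9.3 = 14.4
I - A - J: 4.2+4.9 = 9.1
The minimum is 9.1 min via I - A - J.

9.1 min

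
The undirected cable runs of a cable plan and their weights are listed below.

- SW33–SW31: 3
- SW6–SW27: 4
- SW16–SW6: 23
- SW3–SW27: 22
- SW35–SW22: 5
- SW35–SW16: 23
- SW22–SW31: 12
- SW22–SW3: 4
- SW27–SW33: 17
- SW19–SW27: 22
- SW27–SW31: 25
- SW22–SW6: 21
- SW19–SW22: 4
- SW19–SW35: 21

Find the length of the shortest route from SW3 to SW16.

32

Candidate routes:
SW3 → SW22 → SW35 → SW16: 4+5+23 = 32
SW3 → SW22 → SW6 → SW16: 4+21+23 = 48
SW3 → SW27 → SW6 → SW16: 22+4+23 = 49
SW3 → SW22 → SW19 → SW35 → SW16: 4+4+21+23 = 52
Cheapest is SW3 → SW22 → SW35 → SW16 at 32.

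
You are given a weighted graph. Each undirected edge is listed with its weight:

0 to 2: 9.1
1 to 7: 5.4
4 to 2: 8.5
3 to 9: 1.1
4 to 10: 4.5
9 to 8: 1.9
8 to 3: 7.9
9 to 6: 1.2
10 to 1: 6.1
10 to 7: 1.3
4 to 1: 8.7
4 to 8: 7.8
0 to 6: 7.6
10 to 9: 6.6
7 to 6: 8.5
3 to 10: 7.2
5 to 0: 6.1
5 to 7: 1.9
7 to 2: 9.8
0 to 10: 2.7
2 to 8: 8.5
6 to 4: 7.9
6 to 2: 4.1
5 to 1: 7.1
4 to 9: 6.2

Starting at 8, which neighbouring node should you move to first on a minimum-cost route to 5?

9

Enumerating some paths:
8 - 9 - 6 - 7 - 5: 1.9+1.2+8.5+1.9 = 13.5
8 - 4 - 10 - 7 - 5: 7.8+4.5+1.3+1.9 = 15.5
8 - 9 - 10 - 7 - 5: 1.9+6.6+1.3+1.9 = 11.7
8 - 9 - 3 - 10 - 7 - 5: 1.9+1.1+7.2+1.3+1.9 = 13.4
The minimum is 11.7 via 8 - 9 - 10 - 7 - 5.
So from 8 the first move is to 9.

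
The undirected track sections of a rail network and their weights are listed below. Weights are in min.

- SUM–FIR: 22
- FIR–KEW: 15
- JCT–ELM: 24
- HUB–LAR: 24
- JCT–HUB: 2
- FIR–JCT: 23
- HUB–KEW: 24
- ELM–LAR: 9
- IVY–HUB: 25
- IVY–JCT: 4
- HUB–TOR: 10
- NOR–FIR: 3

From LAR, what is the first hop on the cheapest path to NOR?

Candidate routes:
LAR - ELM - JCT - FIR - NOR: 9+24+23+3 = 59
LAR - HUB - JCT - FIR - NOR: 24+2+23+3 = 52
The minimum is 52 min via LAR - HUB - JCT - FIR - NOR.
So from LAR the first move is to HUB.

HUB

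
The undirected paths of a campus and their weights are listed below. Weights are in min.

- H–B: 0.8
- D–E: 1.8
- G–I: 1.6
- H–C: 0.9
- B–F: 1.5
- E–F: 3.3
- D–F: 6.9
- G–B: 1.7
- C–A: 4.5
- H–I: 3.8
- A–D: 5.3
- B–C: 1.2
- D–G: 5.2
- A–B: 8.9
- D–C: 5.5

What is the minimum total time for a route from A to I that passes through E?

15.2 min

Best A to E: A → D → E costing 7.1
Shortest E→I: E → F → B → G → I = 8.1
Total via E: 7.1 + 8.1 = 15.2 min.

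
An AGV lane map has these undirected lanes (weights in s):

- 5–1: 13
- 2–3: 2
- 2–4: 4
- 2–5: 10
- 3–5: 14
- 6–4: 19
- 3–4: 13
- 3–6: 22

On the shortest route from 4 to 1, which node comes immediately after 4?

Enumerating some paths:
4–3–2–5–1: 13+2+10+13 = 38
4–2–3–5–1: 4+2+14+13 = 33
4–2–5–1: 4+10+13 = 27
Cheapest is 4–2–5–1 at 27 s.
So from 4 the first move is to 2.

2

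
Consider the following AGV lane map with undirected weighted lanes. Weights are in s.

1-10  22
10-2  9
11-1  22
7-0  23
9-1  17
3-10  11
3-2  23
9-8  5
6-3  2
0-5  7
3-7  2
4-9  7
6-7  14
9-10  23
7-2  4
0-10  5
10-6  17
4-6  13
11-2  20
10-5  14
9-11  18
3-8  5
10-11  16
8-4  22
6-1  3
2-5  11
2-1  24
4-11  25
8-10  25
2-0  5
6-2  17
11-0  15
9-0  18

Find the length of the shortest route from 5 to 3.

17 s

Candidate routes:
5–2–7–3: 11+4+2 = 17
5–10–3: 14+11 = 25
5–0–10–3: 7+5+11 = 23
5–0–2–7–3: 7+5+4+2 = 18
Cheapest is 5–2–7–3 at 17 s.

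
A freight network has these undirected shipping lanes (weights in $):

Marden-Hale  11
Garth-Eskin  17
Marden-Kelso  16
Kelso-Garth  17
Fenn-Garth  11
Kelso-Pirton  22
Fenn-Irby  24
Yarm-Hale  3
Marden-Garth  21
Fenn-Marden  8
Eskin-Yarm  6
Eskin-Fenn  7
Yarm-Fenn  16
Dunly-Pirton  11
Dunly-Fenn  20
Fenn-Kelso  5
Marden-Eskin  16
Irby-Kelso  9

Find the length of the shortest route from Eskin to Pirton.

Running Dijkstra from Eskin:
Eskin: 0
Yarm: 6  (via Eskin)
Fenn: 7  (via Eskin)
Hale: 9  (via Yarm)
Kelso: 12  (via Fenn)
Marden: 15  (via Fenn)
Garth: 17  (via Eskin)
Irby: 21  (via Kelso)
Dunly: 27  (via Fenn)
Pirton: 34  (via Kelso)
Shortest route: Eskin → Fenn → Kelso → Pirton = $34.

$34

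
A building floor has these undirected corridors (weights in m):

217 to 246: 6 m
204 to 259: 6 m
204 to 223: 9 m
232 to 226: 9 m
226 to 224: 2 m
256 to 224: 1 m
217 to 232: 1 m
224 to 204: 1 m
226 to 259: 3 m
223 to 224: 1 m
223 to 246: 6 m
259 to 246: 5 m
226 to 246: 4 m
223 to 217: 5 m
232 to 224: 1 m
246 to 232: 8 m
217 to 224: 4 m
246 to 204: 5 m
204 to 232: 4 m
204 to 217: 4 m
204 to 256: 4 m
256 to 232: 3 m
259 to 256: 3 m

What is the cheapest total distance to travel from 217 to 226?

Candidate routes:
217 → 232 → 224 → 226: 1+1+2 = 4
217 → 224 → 226: 4+2 = 6
The minimum is 4 m via 217 → 232 → 224 → 226.

4 m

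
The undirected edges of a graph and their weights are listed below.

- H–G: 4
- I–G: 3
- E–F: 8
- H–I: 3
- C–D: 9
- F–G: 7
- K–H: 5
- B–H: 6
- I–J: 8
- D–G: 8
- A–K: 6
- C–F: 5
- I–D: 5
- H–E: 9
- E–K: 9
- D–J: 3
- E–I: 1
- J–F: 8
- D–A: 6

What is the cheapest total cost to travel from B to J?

17

Shortest distances from B:
B: 0
H: 6  (via B)
I: 9  (via H)
E: 10  (via I)
G: 10  (via H)
K: 11  (via H)
D: 14  (via I)
A: 17  (via K)
F: 17  (via G)
J: 17  (via I)
Shortest route: B → H → I → J = 17.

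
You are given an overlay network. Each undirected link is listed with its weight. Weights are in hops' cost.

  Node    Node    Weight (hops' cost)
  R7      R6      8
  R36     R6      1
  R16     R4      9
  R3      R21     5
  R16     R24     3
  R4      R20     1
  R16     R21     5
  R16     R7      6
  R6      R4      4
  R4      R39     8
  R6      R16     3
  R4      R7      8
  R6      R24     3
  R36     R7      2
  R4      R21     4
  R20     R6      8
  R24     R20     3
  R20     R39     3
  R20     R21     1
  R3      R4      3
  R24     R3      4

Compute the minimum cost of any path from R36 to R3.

8 hops' cost

Enumerating some paths:
R36 - R6 - R16 - R24 - R3: 1+3+3+4 = 11
R36 - R6 - R24 - R20 - R4 - R3: 1+3+3+1+3 = 11
R36 - R6 - R24 - R3: 1+3+4 = 8
The minimum is 8 hops' cost via R36 - R6 - R24 - R3.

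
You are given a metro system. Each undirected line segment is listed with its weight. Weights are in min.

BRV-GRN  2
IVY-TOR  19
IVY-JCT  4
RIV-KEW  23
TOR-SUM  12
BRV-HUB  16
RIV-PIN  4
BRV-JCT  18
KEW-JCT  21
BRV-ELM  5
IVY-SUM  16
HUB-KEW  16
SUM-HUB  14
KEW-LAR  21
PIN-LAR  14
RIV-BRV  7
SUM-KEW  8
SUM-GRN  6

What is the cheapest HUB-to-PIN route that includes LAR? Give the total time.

Best HUB to LAR: HUB–KEW–LAR costing 37
Best LAR to PIN: LAR–PIN costing 14
Total via LAR: 37 + 14 = 51 min.

51 min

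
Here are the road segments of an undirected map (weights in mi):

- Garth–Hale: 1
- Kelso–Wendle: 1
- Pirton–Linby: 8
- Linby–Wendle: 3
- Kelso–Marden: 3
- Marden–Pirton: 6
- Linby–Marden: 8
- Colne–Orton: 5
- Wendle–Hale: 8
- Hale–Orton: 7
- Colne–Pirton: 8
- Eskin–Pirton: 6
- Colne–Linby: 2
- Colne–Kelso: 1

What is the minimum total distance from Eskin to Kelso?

15 mi

Running Dijkstra from Eskin:
Eskin: 0
Pirton: 6  (via Eskin)
Marden: 12  (via Pirton)
Linby: 14  (via Pirton)
Colne: 14  (via Pirton)
Kelso: 15  (via Marden)
Shortest route: Eskin–Pirton–Marden–Kelso = 15 mi.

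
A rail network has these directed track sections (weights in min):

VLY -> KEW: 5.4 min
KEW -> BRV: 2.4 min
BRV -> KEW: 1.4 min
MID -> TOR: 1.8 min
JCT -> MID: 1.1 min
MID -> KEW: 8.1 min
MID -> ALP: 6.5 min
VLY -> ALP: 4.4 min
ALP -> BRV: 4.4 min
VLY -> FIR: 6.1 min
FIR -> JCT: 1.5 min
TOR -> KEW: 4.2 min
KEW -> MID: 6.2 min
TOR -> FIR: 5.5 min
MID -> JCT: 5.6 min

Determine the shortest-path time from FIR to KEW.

Enumerating some paths:
FIR - JCT - MID - KEW: 1.5+1.1+8.1 = 10.7
FIR - JCT - MID - ALP - BRV - KEW: 1.5+1.1+6.5+4.4+1.4 = 14.9
FIR - JCT - MID - TOR - KEW: 1.5+1.1+1.8+4.2 = 8.6
Cheapest is FIR - JCT - MID - TOR - KEW at 8.6 min.

8.6 min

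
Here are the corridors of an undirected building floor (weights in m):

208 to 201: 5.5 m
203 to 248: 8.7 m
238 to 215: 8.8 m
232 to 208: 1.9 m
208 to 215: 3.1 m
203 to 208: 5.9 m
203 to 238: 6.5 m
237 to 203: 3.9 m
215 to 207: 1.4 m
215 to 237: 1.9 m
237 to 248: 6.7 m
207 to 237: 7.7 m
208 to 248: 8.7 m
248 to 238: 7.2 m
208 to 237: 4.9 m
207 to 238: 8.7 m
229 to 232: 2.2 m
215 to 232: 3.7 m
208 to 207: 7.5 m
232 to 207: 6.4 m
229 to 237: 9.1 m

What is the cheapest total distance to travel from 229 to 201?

9.6 m

Running Dijkstra from 229:
229: 0
232: 2.2  (via 229)
208: 4.1  (via 232)
215: 5.9  (via 232)
207: 7.3  (via 215)
237: 7.8  (via 215)
201: 9.6  (via 208)
Shortest route: 229 → 232 → 208 → 201 = 9.6 m.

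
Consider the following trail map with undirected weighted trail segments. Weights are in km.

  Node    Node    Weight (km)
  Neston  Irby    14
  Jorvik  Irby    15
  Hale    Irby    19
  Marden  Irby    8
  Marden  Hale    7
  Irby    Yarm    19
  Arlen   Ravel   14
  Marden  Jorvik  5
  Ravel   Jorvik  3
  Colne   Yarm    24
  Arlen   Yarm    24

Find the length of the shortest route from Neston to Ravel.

30 km

Compare a few routes:
Neston–Irby–Hale–Marden–Jorvik–Ravel: 14+19+7+5+3 = 48
Neston–Irby–Jorvik–Ravel: 14+15+3 = 32
Neston–Irby–Marden–Jorvik–Ravel: 14+8+5+3 = 30
The minimum is 30 km via Neston–Irby–Marden–Jorvik–Ravel.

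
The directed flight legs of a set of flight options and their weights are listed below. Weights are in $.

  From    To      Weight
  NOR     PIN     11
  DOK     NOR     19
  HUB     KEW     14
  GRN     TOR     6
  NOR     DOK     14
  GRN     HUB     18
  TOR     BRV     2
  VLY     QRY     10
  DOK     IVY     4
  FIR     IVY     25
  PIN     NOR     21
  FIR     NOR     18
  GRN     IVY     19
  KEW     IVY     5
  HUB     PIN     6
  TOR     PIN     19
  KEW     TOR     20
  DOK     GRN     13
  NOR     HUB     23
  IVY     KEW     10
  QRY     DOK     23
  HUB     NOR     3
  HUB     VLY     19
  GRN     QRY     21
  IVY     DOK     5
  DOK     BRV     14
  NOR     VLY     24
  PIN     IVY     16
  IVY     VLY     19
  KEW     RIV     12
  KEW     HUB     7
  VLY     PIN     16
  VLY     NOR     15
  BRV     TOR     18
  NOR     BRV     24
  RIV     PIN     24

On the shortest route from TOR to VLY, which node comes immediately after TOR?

PIN

Candidate routes:
TOR → PIN → IVY → VLY: 19+16+19 = 54
TOR → PIN → IVY → KEW → HUB → VLY: 19+16+10+7+19 = 71
TOR → PIN → NOR → VLY: 19+21+24 = 64
Cheapest is TOR → PIN → IVY → VLY at $54.
So from TOR the first move is to PIN.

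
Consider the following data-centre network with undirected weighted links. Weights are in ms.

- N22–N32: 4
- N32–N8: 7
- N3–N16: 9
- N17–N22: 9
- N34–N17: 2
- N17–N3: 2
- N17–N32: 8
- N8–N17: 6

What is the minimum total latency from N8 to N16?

17 ms

Candidate routes:
N8 - N32 - N17 - N3 - N16: 7+8+2+9 = 26
N8 - N32 - N22 - N17 - N3 - N16: 7+4+9+2+9 = 31
N8 - N17 - N3 - N16: 6+2+9 = 17
Cheapest is N8 - N17 - N3 - N16 at 17 ms.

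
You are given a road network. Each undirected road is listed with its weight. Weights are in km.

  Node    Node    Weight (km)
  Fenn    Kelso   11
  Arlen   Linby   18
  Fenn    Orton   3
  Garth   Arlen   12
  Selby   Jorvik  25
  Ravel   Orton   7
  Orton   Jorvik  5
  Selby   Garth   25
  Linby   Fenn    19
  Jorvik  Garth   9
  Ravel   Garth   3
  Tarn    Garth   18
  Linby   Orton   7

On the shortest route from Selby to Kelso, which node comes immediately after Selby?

Candidate routes:
Selby–Jorvik–Orton–Fenn–Kelso: 25+5+3+11 = 44
Selby–Garth–Ravel–Orton–Fenn–Kelso: 25+3+7+3+11 = 49
The minimum is 44 km via Selby–Jorvik–Orton–Fenn–Kelso.
So from Selby the first move is to Jorvik.

Jorvik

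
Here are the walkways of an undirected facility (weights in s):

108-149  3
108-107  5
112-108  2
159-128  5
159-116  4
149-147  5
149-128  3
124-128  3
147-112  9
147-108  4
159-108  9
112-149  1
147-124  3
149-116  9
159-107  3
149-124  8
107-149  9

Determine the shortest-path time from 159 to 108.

8 s

Settle nodes by increasing distance from 159:
159: 0
107: 3  (via 159)
116: 4  (via 159)
128: 5  (via 159)
149: 8  (via 128)
108: 8  (via 107)
Shortest route: 159–107–108 = 8 s.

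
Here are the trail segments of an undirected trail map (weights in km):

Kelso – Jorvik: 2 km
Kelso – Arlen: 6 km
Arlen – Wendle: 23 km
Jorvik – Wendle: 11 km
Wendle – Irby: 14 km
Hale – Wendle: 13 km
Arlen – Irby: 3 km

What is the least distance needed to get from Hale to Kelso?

26 km

Enumerating some paths:
Hale → Wendle → Irby → Arlen → Kelso: 13+14+3+6 = 36
Hale → Wendle → Jorvik → Kelso: 13+11+2 = 26
Hale → Wendle → Arlen → Kelso: 13+23+6 = 42
Cheapest is Hale → Wendle → Jorvik → Kelso at 26 km.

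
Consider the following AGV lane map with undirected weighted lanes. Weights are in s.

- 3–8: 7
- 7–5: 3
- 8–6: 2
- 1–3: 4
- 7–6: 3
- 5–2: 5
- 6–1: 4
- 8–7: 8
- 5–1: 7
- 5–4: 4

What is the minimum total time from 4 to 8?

12 s

Candidate routes:
4 → 5 → 7 → 6 → 8: 4+3+3+2 = 12
4 → 5 → 1 → 6 → 8: 4+7+4+2 = 17
4 → 5 → 7 → 8: 4+3+8 = 15
4 → 5 → 1 → 3 → 8: 4+7+4+7 = 22
Cheapest is 4 → 5 → 7 → 6 → 8 at 12 s.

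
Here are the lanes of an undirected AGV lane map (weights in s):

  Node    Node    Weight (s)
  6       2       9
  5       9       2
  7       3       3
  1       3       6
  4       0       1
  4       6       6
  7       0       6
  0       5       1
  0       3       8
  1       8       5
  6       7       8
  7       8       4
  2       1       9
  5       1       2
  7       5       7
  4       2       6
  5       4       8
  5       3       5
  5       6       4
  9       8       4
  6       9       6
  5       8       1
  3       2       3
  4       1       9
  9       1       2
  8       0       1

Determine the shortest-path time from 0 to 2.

Candidate routes:
0 - 8 - 5 - 3 - 2: 1+1+5+3 = 10
0 - 4 - 2: 1+6 = 7
0 - 5 - 3 - 2: 1+5+3 = 9
Cheapest is 0 - 4 - 2 at 7 s.

7 s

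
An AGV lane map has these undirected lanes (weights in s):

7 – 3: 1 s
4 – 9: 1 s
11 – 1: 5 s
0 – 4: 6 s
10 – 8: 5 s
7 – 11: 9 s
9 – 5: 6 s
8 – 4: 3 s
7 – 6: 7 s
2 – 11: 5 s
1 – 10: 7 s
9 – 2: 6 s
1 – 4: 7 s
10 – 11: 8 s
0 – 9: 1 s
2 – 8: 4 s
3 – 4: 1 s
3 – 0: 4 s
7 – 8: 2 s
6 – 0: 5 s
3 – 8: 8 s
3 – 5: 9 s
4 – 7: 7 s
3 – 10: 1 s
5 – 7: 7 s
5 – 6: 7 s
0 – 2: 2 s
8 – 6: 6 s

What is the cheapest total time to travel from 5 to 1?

Settle nodes by increasing distance from 5:
5: 0
9: 6  (via 5)
0: 7  (via 9)
4: 7  (via 9)
6: 7  (via 5)
7: 7  (via 5)
3: 8  (via 4)
2: 9  (via 0)
8: 9  (via 7)
10: 9  (via 3)
1: 14  (via 4)
Shortest route: 5 → 9 → 4 → 1 = 14 s.

14 s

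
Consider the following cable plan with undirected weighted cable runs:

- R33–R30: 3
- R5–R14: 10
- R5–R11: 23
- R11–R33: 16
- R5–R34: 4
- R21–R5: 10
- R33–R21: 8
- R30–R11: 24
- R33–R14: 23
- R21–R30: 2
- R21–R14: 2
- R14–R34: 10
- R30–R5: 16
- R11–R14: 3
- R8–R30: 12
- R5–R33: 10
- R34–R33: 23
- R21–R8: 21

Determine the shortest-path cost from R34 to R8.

Candidate routes:
R34 → R14 → R21 → R30 → R8: 10+2+2+12 = 26
R34 → R5 → R21 → R30 → R8: 4+10+2+12 = 28
The minimum is 26 via R34 → R14 → R21 → R30 → R8.

26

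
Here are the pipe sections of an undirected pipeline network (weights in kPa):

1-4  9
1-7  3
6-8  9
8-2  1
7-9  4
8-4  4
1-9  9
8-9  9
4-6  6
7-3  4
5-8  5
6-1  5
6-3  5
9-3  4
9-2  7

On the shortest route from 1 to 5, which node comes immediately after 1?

Candidate routes:
1–7–9–2–8–5: 3+4+7+1+5 = 20
1–4–8–5: 9+4+5 = 18
1–6–8–5: 5+9+5 = 19
Cheapest is 1–4–8–5 at 18 kPa.
So from 1 the first move is to 4.

4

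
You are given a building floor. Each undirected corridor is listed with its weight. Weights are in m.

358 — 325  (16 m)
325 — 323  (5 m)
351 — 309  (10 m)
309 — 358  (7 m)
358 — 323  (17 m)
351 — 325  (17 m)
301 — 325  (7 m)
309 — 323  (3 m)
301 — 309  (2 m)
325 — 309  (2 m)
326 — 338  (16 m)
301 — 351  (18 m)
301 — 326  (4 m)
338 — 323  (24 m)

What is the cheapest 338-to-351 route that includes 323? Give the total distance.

37 m

Shortest 338→323: 338 → 323 = 24
Shortest 323→351: 323 → 309 → 351 = 13
Total via 323: 24 + 13 = 37 m.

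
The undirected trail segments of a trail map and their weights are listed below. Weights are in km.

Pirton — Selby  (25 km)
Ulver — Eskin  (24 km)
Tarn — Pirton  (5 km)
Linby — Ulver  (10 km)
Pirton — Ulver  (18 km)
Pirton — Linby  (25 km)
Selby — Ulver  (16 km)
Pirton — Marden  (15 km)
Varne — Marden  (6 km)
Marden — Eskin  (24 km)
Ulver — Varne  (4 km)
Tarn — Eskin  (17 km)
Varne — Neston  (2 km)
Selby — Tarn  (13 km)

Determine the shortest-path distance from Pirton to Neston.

Settle nodes by increasing distance from Pirton:
Pirton: 0
Tarn: 5  (via Pirton)
Marden: 15  (via Pirton)
Ulver: 18  (via Pirton)
Selby: 18  (via Tarn)
Varne: 21  (via Marden)
Eskin: 22  (via Tarn)
Neston: 23  (via Varne)
Shortest route: Pirton–Marden–Varne–Neston = 23 km.

23 km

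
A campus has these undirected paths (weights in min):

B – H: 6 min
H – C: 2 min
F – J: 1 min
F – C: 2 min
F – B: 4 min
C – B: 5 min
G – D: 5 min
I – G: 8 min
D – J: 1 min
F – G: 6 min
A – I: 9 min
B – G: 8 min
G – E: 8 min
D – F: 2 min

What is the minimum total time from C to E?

16 min

Shortest distances from C:
C: 0
F: 2  (via C)
H: 2  (via C)
J: 3  (via F)
D: 4  (via F)
B: 5  (via C)
G: 8  (via F)
E: 16  (via G)
Shortest route: C–F–G–E = 16 min.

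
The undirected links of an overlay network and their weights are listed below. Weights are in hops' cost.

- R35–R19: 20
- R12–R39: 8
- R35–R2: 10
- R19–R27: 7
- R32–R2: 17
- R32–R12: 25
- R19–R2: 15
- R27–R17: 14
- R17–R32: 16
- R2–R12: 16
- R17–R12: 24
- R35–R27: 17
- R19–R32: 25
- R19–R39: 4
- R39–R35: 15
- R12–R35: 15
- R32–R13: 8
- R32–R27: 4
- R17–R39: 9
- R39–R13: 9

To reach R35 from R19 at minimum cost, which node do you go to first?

R39

Candidate routes:
R19–R39–R35: 4+15 = 19
R19–R35: 20 = 20
Cheapest is R19–R39–R35 at 19 hops' cost.
So from R19 the first move is to R39.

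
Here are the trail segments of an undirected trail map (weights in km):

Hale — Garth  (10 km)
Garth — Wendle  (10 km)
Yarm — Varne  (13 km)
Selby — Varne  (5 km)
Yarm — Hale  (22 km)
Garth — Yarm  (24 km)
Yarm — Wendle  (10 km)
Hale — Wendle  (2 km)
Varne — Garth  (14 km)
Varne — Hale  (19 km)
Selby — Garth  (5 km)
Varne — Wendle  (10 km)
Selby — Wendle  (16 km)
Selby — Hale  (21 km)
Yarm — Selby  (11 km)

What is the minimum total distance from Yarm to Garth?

Candidate routes:
Yarm–Selby–Garth: 11+5 = 16
Yarm–Wendle–Garth: 10+10 = 20
The minimum is 16 km via Yarm–Selby–Garth.

16 km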